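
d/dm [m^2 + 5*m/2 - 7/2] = 2*m + 5/2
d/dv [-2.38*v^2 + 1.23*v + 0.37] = 1.23 - 4.76*v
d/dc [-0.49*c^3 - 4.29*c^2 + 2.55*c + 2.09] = -1.47*c^2 - 8.58*c + 2.55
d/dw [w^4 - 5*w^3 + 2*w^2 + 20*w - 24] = 4*w^3 - 15*w^2 + 4*w + 20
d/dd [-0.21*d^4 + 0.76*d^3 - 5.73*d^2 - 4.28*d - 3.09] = -0.84*d^3 + 2.28*d^2 - 11.46*d - 4.28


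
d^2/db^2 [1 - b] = 0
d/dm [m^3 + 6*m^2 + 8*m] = 3*m^2 + 12*m + 8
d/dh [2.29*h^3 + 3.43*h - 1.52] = 6.87*h^2 + 3.43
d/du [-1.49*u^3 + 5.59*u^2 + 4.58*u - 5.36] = -4.47*u^2 + 11.18*u + 4.58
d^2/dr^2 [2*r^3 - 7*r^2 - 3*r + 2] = 12*r - 14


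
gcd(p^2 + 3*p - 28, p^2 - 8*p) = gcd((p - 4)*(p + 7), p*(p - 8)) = 1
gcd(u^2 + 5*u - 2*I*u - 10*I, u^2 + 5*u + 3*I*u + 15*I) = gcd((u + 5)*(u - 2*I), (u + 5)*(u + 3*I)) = u + 5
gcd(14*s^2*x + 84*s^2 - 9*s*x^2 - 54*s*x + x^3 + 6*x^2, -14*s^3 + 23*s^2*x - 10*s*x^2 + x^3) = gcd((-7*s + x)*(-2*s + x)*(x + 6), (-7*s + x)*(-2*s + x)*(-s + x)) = 14*s^2 - 9*s*x + x^2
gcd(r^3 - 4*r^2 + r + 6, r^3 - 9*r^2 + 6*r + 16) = r^2 - r - 2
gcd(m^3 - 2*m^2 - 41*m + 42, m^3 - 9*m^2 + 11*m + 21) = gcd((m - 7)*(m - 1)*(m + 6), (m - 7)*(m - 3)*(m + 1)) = m - 7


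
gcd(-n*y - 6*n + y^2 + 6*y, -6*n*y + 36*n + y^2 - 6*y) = 1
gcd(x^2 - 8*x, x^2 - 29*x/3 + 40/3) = x - 8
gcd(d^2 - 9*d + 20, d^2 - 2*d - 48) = 1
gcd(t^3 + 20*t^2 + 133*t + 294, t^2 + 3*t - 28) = t + 7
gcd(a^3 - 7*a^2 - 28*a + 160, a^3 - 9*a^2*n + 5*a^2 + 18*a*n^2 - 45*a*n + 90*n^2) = a + 5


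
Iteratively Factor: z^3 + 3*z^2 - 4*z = (z - 1)*(z^2 + 4*z) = (z - 1)*(z + 4)*(z)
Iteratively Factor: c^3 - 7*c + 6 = (c + 3)*(c^2 - 3*c + 2) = (c - 1)*(c + 3)*(c - 2)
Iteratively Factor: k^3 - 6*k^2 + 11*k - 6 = (k - 3)*(k^2 - 3*k + 2) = (k - 3)*(k - 1)*(k - 2)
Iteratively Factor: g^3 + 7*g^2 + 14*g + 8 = (g + 1)*(g^2 + 6*g + 8) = (g + 1)*(g + 2)*(g + 4)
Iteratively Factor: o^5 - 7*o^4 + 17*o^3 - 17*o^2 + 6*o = (o - 3)*(o^4 - 4*o^3 + 5*o^2 - 2*o) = (o - 3)*(o - 1)*(o^3 - 3*o^2 + 2*o) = o*(o - 3)*(o - 1)*(o^2 - 3*o + 2) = o*(o - 3)*(o - 2)*(o - 1)*(o - 1)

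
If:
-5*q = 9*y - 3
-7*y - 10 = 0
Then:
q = 111/35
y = -10/7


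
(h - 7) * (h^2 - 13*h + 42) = h^3 - 20*h^2 + 133*h - 294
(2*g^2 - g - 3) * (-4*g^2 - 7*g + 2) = -8*g^4 - 10*g^3 + 23*g^2 + 19*g - 6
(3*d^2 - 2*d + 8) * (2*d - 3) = 6*d^3 - 13*d^2 + 22*d - 24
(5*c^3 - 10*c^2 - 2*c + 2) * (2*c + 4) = 10*c^4 - 44*c^2 - 4*c + 8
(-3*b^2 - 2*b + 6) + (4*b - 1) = -3*b^2 + 2*b + 5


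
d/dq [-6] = 0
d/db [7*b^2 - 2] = 14*b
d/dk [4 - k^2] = -2*k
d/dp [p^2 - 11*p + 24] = 2*p - 11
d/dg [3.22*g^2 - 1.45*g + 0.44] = 6.44*g - 1.45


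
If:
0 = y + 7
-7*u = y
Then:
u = 1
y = -7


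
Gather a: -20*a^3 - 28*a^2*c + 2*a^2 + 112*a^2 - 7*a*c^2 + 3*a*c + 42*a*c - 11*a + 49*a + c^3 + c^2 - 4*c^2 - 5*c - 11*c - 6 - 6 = -20*a^3 + a^2*(114 - 28*c) + a*(-7*c^2 + 45*c + 38) + c^3 - 3*c^2 - 16*c - 12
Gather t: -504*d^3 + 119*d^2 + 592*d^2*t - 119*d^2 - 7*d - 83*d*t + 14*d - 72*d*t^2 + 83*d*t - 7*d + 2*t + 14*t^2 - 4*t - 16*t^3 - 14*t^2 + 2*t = -504*d^3 + 592*d^2*t - 72*d*t^2 - 16*t^3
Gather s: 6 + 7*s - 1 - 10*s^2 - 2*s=-10*s^2 + 5*s + 5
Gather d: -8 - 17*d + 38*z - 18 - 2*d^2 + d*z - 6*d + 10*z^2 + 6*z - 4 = -2*d^2 + d*(z - 23) + 10*z^2 + 44*z - 30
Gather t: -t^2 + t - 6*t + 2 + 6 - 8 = -t^2 - 5*t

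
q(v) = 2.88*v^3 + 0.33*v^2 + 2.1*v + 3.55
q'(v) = 8.64*v^2 + 0.66*v + 2.1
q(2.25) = 42.75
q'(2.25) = 47.32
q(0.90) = 7.81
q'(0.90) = 9.69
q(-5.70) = -531.05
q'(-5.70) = 279.05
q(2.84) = 78.15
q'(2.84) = 73.66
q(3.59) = 148.59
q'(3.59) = 115.82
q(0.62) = 5.67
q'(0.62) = 5.83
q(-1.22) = -3.75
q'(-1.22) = 14.15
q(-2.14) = -27.66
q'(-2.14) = 40.26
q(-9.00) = -2088.14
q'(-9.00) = 696.00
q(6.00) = 650.11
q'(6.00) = 317.10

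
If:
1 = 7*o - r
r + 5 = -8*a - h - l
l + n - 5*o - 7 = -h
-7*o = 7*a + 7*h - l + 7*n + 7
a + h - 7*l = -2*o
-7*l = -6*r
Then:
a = -23200/2891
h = 134654/2891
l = 2406/413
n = -115159/2891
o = 460/413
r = 401/59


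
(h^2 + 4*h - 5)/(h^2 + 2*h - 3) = (h + 5)/(h + 3)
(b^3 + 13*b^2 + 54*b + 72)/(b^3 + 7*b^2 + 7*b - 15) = (b^2 + 10*b + 24)/(b^2 + 4*b - 5)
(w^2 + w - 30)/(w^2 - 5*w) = (w + 6)/w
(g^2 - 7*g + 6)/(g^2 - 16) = (g^2 - 7*g + 6)/(g^2 - 16)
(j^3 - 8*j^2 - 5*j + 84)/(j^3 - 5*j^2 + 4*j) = (j^2 - 4*j - 21)/(j*(j - 1))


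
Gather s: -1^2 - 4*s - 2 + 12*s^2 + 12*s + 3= 12*s^2 + 8*s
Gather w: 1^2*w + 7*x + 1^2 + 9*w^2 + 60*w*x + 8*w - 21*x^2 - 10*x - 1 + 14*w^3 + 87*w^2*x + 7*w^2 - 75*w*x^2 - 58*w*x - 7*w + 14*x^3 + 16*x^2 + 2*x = 14*w^3 + w^2*(87*x + 16) + w*(-75*x^2 + 2*x + 2) + 14*x^3 - 5*x^2 - x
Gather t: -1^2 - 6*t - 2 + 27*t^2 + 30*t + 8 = 27*t^2 + 24*t + 5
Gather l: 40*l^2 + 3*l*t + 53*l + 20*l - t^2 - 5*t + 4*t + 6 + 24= 40*l^2 + l*(3*t + 73) - t^2 - t + 30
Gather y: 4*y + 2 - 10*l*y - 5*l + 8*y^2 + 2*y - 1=-5*l + 8*y^2 + y*(6 - 10*l) + 1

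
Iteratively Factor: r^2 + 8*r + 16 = (r + 4)*(r + 4)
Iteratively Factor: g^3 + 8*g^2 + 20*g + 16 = (g + 4)*(g^2 + 4*g + 4) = (g + 2)*(g + 4)*(g + 2)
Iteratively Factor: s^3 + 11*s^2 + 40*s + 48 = (s + 4)*(s^2 + 7*s + 12) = (s + 3)*(s + 4)*(s + 4)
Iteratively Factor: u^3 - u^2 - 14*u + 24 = (u - 3)*(u^2 + 2*u - 8) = (u - 3)*(u + 4)*(u - 2)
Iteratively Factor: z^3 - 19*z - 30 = (z + 2)*(z^2 - 2*z - 15) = (z + 2)*(z + 3)*(z - 5)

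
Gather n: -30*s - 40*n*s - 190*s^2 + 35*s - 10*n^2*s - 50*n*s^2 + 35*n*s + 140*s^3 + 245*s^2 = -10*n^2*s + n*(-50*s^2 - 5*s) + 140*s^3 + 55*s^2 + 5*s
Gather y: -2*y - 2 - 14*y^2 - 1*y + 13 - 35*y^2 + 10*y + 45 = -49*y^2 + 7*y + 56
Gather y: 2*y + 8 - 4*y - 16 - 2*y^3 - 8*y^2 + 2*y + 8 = -2*y^3 - 8*y^2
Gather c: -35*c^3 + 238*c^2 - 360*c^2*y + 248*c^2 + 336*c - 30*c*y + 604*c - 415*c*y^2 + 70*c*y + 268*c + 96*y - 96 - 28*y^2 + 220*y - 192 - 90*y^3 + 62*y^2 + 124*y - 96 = -35*c^3 + c^2*(486 - 360*y) + c*(-415*y^2 + 40*y + 1208) - 90*y^3 + 34*y^2 + 440*y - 384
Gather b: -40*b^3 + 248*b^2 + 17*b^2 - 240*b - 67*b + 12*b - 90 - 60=-40*b^3 + 265*b^2 - 295*b - 150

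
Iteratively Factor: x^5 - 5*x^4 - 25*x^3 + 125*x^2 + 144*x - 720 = (x - 4)*(x^4 - x^3 - 29*x^2 + 9*x + 180) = (x - 4)*(x + 3)*(x^3 - 4*x^2 - 17*x + 60) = (x - 4)*(x + 3)*(x + 4)*(x^2 - 8*x + 15) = (x - 5)*(x - 4)*(x + 3)*(x + 4)*(x - 3)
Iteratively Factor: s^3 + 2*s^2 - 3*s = (s)*(s^2 + 2*s - 3) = s*(s + 3)*(s - 1)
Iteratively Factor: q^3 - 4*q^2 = (q - 4)*(q^2) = q*(q - 4)*(q)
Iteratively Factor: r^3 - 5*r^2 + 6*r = (r - 3)*(r^2 - 2*r) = r*(r - 3)*(r - 2)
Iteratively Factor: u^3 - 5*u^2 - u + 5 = (u + 1)*(u^2 - 6*u + 5) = (u - 1)*(u + 1)*(u - 5)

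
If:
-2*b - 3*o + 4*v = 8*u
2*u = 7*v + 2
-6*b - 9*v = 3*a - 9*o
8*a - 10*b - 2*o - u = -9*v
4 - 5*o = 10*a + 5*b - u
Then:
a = 1010/2443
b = 194/2443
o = -324/2443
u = -46/349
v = -790/2443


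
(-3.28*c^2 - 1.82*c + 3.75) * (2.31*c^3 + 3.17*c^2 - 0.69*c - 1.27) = -7.5768*c^5 - 14.6018*c^4 + 5.1563*c^3 + 17.3089*c^2 - 0.2761*c - 4.7625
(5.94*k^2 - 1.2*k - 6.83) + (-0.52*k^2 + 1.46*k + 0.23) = 5.42*k^2 + 0.26*k - 6.6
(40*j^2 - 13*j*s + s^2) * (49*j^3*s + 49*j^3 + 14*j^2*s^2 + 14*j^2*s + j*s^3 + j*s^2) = 1960*j^5*s + 1960*j^5 - 77*j^4*s^2 - 77*j^4*s - 93*j^3*s^3 - 93*j^3*s^2 + j^2*s^4 + j^2*s^3 + j*s^5 + j*s^4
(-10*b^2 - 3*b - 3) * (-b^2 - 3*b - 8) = 10*b^4 + 33*b^3 + 92*b^2 + 33*b + 24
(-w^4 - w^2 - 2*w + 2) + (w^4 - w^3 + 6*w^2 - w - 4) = -w^3 + 5*w^2 - 3*w - 2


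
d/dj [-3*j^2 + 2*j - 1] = 2 - 6*j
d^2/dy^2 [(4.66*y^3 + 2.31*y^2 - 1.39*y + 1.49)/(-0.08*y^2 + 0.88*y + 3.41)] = (2.77555756156289e-17*y^5 - 10.06736*y^3 - 87.740592*y^2 - 322.217148*y - 65.184702)/(0.000512*y^6 - 0.016896*y^5 + 0.120384*y^4 + 0.758912*y^3 - 5.131368*y^2 - 30.698184*y - 39.651821)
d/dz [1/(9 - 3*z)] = 1/(3*(z - 3)^2)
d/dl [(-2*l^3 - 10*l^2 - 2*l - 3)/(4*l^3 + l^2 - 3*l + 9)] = (38*l^4 + 28*l^3 + 14*l^2 - 174*l - 27)/(16*l^6 + 8*l^5 - 23*l^4 + 66*l^3 + 27*l^2 - 54*l + 81)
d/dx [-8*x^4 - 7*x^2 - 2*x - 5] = -32*x^3 - 14*x - 2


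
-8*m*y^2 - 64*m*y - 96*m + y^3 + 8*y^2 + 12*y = (-8*m + y)*(y + 2)*(y + 6)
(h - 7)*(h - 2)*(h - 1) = h^3 - 10*h^2 + 23*h - 14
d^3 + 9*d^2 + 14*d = d*(d + 2)*(d + 7)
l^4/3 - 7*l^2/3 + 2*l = l*(l/3 + 1)*(l - 2)*(l - 1)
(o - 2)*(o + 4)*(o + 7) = o^3 + 9*o^2 + 6*o - 56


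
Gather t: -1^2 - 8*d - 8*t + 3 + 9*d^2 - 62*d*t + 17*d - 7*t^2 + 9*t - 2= 9*d^2 + 9*d - 7*t^2 + t*(1 - 62*d)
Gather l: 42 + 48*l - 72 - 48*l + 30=0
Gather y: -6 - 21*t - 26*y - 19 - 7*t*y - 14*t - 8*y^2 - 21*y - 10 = -35*t - 8*y^2 + y*(-7*t - 47) - 35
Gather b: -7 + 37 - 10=20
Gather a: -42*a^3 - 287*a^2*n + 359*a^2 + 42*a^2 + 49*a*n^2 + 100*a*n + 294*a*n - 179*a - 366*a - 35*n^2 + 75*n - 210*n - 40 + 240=-42*a^3 + a^2*(401 - 287*n) + a*(49*n^2 + 394*n - 545) - 35*n^2 - 135*n + 200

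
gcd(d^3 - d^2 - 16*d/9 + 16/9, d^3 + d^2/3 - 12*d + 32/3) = d - 1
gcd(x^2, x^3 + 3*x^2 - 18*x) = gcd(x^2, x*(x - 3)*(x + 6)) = x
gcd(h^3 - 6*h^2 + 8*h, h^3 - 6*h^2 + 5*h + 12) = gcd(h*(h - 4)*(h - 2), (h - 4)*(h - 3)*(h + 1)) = h - 4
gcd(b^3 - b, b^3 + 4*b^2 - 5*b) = b^2 - b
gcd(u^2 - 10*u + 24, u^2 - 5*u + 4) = u - 4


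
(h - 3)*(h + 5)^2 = h^3 + 7*h^2 - 5*h - 75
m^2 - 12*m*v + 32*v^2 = (m - 8*v)*(m - 4*v)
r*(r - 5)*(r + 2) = r^3 - 3*r^2 - 10*r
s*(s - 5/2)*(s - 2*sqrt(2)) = s^3 - 2*sqrt(2)*s^2 - 5*s^2/2 + 5*sqrt(2)*s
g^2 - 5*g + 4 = (g - 4)*(g - 1)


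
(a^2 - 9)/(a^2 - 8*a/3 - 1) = 3*(a + 3)/(3*a + 1)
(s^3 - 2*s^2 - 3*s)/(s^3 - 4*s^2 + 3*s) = (s + 1)/(s - 1)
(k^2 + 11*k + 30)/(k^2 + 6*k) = (k + 5)/k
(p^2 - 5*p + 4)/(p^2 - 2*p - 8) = (p - 1)/(p + 2)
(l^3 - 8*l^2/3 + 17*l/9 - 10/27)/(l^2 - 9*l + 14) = (27*l^3 - 72*l^2 + 51*l - 10)/(27*(l^2 - 9*l + 14))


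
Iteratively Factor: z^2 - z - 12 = (z + 3)*(z - 4)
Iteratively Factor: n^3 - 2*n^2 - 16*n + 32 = (n - 4)*(n^2 + 2*n - 8) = (n - 4)*(n + 4)*(n - 2)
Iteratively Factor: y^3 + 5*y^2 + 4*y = (y + 4)*(y^2 + y) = y*(y + 4)*(y + 1)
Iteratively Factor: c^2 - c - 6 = (c - 3)*(c + 2)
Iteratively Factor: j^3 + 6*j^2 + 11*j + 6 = (j + 2)*(j^2 + 4*j + 3) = (j + 1)*(j + 2)*(j + 3)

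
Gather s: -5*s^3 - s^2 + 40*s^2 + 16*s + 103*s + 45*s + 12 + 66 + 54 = -5*s^3 + 39*s^2 + 164*s + 132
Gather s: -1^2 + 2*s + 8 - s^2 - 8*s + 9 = -s^2 - 6*s + 16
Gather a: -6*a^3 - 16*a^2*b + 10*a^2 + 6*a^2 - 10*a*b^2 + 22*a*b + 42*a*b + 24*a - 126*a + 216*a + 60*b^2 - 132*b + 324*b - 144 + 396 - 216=-6*a^3 + a^2*(16 - 16*b) + a*(-10*b^2 + 64*b + 114) + 60*b^2 + 192*b + 36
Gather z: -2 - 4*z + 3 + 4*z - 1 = 0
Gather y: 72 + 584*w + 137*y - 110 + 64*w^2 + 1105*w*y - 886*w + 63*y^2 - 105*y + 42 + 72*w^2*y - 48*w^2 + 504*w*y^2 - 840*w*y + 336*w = 16*w^2 + 34*w + y^2*(504*w + 63) + y*(72*w^2 + 265*w + 32) + 4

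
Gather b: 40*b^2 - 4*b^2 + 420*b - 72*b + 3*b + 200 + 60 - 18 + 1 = 36*b^2 + 351*b + 243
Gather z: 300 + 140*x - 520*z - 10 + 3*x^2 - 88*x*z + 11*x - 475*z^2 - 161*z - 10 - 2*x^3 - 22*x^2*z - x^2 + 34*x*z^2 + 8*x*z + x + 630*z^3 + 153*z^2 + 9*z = -2*x^3 + 2*x^2 + 152*x + 630*z^3 + z^2*(34*x - 322) + z*(-22*x^2 - 80*x - 672) + 280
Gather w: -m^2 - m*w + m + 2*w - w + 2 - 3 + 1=-m^2 + m + w*(1 - m)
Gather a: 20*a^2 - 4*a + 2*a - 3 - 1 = 20*a^2 - 2*a - 4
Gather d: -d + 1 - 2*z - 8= -d - 2*z - 7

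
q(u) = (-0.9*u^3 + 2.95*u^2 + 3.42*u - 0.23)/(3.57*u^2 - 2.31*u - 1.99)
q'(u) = (2.31 - 7.14*u)*(-0.9*u^3 + 2.95*u^2 + 3.42*u - 0.23)/(3.57*u^2 - 2.31*u - 1.99)^2 + (-2.7*u^2 + 5.9*u + 3.42)/(3.57*u^2 - 2.31*u - 1.99) = (-3.213*u^4 + 4.158*u^3 - 13.6509*u^2 - 10.0988*u - 7.3371)/(12.7449*u^4 - 16.4934*u^3 - 8.8725*u^2 + 9.1938*u + 3.9601)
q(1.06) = -13.19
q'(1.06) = -177.87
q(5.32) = -0.39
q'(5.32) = -0.32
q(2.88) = 0.60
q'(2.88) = -0.62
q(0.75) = -2.11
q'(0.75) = -7.44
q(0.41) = -0.69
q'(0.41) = -2.49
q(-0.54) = -3.60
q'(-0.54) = -76.28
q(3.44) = 0.30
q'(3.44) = -0.46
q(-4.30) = 1.50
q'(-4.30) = -0.30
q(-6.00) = 1.99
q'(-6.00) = -0.28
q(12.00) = -2.25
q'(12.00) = -0.26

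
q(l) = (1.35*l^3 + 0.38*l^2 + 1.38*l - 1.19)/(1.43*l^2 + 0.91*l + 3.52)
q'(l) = (-2.86*l - 0.91)*(1.35*l^3 + 0.38*l^2 + 1.38*l - 1.19)/(1.43*l^2 + 0.91*l + 3.52)^2 + (4.05*l^2 + 0.76*l + 1.38)/(1.43*l^2 + 0.91*l + 3.52) = (1.9305*l^4 + 2.457*l^3 + 12.6284*l^2 + 6.0786*l + 5.9405)/(2.0449*l^4 + 2.6026*l^3 + 10.8953*l^2 + 6.4064*l + 12.3904)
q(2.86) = 2.10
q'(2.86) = 0.99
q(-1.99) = -1.77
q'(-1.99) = 1.01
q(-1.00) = -0.88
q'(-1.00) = 0.73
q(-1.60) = -1.39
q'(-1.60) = 0.95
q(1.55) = 0.82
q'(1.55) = 0.94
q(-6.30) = -6.09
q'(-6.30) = 0.97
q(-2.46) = -2.25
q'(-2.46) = 1.03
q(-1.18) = -1.02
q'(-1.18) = 0.82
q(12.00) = 10.90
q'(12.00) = 0.95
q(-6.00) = -5.80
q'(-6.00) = 0.98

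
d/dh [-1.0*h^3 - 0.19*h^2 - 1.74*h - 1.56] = -3.0*h^2 - 0.38*h - 1.74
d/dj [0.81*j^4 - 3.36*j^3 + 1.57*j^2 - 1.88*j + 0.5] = 3.24*j^3 - 10.08*j^2 + 3.14*j - 1.88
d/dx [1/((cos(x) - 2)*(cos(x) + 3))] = (sin(x) + sin(2*x))/((cos(x) - 2)^2*(cos(x) + 3)^2)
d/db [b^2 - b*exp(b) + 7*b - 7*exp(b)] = -b*exp(b) + 2*b - 8*exp(b) + 7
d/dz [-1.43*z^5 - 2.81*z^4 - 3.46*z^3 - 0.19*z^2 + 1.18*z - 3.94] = -7.15*z^4 - 11.24*z^3 - 10.38*z^2 - 0.38*z + 1.18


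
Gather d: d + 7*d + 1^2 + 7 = 8*d + 8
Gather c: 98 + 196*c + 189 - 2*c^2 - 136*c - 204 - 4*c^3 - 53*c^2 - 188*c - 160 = -4*c^3 - 55*c^2 - 128*c - 77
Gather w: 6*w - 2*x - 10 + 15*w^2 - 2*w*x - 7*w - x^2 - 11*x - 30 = 15*w^2 + w*(-2*x - 1) - x^2 - 13*x - 40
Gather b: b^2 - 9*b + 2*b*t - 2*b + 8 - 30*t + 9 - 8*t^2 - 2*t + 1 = b^2 + b*(2*t - 11) - 8*t^2 - 32*t + 18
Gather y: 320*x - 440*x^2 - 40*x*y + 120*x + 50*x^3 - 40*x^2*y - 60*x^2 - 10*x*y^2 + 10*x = 50*x^3 - 500*x^2 - 10*x*y^2 + 450*x + y*(-40*x^2 - 40*x)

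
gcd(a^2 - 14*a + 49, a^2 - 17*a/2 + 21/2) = a - 7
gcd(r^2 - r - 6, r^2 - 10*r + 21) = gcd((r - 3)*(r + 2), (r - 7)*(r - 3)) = r - 3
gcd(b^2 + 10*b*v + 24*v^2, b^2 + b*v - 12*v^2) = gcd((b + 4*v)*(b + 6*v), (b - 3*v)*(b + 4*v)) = b + 4*v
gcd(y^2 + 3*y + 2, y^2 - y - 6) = y + 2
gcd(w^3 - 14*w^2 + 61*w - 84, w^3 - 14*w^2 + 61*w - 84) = w^3 - 14*w^2 + 61*w - 84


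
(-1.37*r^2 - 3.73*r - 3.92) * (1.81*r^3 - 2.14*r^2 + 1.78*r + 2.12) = -2.4797*r^5 - 3.8195*r^4 - 1.5516*r^3 - 1.155*r^2 - 14.8852*r - 8.3104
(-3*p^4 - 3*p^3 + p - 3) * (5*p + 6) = -15*p^5 - 33*p^4 - 18*p^3 + 5*p^2 - 9*p - 18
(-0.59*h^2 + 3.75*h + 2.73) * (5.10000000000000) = -3.009*h^2 + 19.125*h + 13.923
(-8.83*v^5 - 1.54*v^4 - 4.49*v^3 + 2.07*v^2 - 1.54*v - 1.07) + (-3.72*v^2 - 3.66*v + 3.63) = -8.83*v^5 - 1.54*v^4 - 4.49*v^3 - 1.65*v^2 - 5.2*v + 2.56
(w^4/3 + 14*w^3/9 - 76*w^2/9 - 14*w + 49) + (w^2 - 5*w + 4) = w^4/3 + 14*w^3/9 - 67*w^2/9 - 19*w + 53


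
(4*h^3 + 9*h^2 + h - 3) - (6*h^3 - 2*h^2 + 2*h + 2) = -2*h^3 + 11*h^2 - h - 5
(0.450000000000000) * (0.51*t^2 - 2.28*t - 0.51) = 0.2295*t^2 - 1.026*t - 0.2295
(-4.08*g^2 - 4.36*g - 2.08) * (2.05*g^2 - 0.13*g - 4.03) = -8.364*g^4 - 8.4076*g^3 + 12.7452*g^2 + 17.8412*g + 8.3824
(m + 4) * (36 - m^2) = -m^3 - 4*m^2 + 36*m + 144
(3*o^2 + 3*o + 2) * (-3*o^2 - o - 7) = -9*o^4 - 12*o^3 - 30*o^2 - 23*o - 14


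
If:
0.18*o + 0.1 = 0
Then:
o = -0.56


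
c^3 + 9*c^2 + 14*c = c*(c + 2)*(c + 7)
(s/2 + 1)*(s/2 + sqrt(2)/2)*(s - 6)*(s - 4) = s^4/4 - 2*s^3 + sqrt(2)*s^3/4 - 2*sqrt(2)*s^2 + s^2 + sqrt(2)*s + 12*s + 12*sqrt(2)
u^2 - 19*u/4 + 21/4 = (u - 3)*(u - 7/4)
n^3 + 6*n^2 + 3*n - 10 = (n - 1)*(n + 2)*(n + 5)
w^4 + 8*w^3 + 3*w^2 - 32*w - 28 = (w - 2)*(w + 1)*(w + 2)*(w + 7)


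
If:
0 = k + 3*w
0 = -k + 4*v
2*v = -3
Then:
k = -6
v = -3/2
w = 2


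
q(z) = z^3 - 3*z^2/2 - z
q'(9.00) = 215.00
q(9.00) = 598.50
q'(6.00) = 89.00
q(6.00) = 156.00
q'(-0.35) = 0.42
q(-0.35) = 0.12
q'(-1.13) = 6.22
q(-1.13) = -2.23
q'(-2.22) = 20.45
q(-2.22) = -16.11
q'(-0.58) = 1.75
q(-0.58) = -0.12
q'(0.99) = -1.03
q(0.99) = -1.49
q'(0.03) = -1.09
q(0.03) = -0.03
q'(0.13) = -1.34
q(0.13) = -0.15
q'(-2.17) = 19.64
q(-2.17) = -15.11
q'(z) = 3*z^2 - 3*z - 1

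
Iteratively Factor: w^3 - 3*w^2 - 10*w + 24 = (w - 2)*(w^2 - w - 12) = (w - 4)*(w - 2)*(w + 3)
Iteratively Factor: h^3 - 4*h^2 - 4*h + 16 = (h + 2)*(h^2 - 6*h + 8) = (h - 2)*(h + 2)*(h - 4)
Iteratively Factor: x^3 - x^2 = (x)*(x^2 - x) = x^2*(x - 1)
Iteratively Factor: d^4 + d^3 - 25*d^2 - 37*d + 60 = (d - 5)*(d^3 + 6*d^2 + 5*d - 12) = (d - 5)*(d + 3)*(d^2 + 3*d - 4) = (d - 5)*(d + 3)*(d + 4)*(d - 1)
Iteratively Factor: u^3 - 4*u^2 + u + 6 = (u - 3)*(u^2 - u - 2) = (u - 3)*(u - 2)*(u + 1)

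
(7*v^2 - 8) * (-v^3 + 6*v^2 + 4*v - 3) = -7*v^5 + 42*v^4 + 36*v^3 - 69*v^2 - 32*v + 24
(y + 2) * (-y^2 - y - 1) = -y^3 - 3*y^2 - 3*y - 2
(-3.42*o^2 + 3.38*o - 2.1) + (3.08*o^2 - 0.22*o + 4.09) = -0.34*o^2 + 3.16*o + 1.99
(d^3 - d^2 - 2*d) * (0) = 0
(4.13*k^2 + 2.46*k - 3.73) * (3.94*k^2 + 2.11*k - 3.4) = 16.2722*k^4 + 18.4067*k^3 - 23.5476*k^2 - 16.2343*k + 12.682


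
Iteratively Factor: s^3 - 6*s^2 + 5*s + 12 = (s - 3)*(s^2 - 3*s - 4) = (s - 3)*(s + 1)*(s - 4)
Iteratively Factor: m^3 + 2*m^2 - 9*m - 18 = (m + 3)*(m^2 - m - 6) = (m - 3)*(m + 3)*(m + 2)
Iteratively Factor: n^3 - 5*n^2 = (n - 5)*(n^2) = n*(n - 5)*(n)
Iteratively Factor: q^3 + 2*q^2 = (q + 2)*(q^2) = q*(q + 2)*(q)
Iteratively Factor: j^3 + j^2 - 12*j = (j)*(j^2 + j - 12) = j*(j + 4)*(j - 3)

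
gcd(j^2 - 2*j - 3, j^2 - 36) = 1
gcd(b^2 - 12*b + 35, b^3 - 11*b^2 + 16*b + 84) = b - 7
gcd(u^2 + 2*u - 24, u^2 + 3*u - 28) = u - 4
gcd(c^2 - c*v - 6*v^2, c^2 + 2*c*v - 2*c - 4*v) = c + 2*v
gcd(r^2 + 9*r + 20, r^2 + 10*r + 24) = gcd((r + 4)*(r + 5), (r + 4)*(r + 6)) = r + 4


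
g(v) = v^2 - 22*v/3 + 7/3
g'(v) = 2*v - 22/3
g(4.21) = -10.82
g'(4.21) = 1.09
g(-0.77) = 8.57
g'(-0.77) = -8.87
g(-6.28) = 87.83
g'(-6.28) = -19.89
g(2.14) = -8.78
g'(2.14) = -3.05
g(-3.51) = 40.39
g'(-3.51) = -14.35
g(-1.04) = 11.04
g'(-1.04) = -9.41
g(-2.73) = 29.81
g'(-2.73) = -12.79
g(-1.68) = 17.48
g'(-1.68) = -10.69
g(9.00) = 17.33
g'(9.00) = 10.67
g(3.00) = -10.67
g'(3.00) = -1.33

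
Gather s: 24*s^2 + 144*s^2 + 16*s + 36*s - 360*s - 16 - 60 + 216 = 168*s^2 - 308*s + 140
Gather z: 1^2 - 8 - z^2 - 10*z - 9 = -z^2 - 10*z - 16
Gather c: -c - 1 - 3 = -c - 4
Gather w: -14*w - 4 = -14*w - 4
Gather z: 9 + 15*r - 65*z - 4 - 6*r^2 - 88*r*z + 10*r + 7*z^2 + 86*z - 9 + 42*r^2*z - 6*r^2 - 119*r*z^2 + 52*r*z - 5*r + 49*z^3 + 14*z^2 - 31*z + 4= -12*r^2 + 20*r + 49*z^3 + z^2*(21 - 119*r) + z*(42*r^2 - 36*r - 10)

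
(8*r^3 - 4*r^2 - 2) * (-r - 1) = -8*r^4 - 4*r^3 + 4*r^2 + 2*r + 2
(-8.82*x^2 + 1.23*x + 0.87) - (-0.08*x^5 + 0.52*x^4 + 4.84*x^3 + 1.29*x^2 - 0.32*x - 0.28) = 0.08*x^5 - 0.52*x^4 - 4.84*x^3 - 10.11*x^2 + 1.55*x + 1.15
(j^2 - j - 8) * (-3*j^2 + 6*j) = -3*j^4 + 9*j^3 + 18*j^2 - 48*j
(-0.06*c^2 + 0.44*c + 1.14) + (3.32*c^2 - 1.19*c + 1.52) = 3.26*c^2 - 0.75*c + 2.66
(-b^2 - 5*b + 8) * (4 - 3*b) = 3*b^3 + 11*b^2 - 44*b + 32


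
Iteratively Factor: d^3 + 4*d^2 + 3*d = (d + 1)*(d^2 + 3*d) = (d + 1)*(d + 3)*(d)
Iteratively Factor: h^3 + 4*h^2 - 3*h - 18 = (h - 2)*(h^2 + 6*h + 9) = (h - 2)*(h + 3)*(h + 3)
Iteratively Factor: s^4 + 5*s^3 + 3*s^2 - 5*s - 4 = (s + 1)*(s^3 + 4*s^2 - s - 4) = (s + 1)^2*(s^2 + 3*s - 4) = (s + 1)^2*(s + 4)*(s - 1)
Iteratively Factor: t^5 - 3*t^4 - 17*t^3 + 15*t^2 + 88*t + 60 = (t + 2)*(t^4 - 5*t^3 - 7*t^2 + 29*t + 30) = (t + 2)^2*(t^3 - 7*t^2 + 7*t + 15) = (t + 1)*(t + 2)^2*(t^2 - 8*t + 15) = (t - 5)*(t + 1)*(t + 2)^2*(t - 3)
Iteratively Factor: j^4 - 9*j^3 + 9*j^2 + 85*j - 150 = (j - 5)*(j^3 - 4*j^2 - 11*j + 30) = (j - 5)^2*(j^2 + j - 6) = (j - 5)^2*(j - 2)*(j + 3)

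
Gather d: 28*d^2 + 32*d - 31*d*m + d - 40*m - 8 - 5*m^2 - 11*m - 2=28*d^2 + d*(33 - 31*m) - 5*m^2 - 51*m - 10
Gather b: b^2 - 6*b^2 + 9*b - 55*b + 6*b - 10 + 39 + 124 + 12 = -5*b^2 - 40*b + 165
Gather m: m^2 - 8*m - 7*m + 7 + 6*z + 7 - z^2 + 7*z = m^2 - 15*m - z^2 + 13*z + 14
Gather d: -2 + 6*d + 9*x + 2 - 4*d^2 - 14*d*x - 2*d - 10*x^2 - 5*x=-4*d^2 + d*(4 - 14*x) - 10*x^2 + 4*x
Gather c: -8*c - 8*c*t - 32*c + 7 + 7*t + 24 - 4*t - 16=c*(-8*t - 40) + 3*t + 15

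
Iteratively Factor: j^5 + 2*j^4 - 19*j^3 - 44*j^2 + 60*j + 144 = (j + 2)*(j^4 - 19*j^2 - 6*j + 72) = (j + 2)*(j + 3)*(j^3 - 3*j^2 - 10*j + 24) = (j + 2)*(j + 3)^2*(j^2 - 6*j + 8) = (j - 4)*(j + 2)*(j + 3)^2*(j - 2)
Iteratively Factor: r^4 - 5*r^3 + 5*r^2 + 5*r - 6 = (r + 1)*(r^3 - 6*r^2 + 11*r - 6) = (r - 2)*(r + 1)*(r^2 - 4*r + 3) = (r - 3)*(r - 2)*(r + 1)*(r - 1)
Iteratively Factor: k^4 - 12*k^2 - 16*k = (k)*(k^3 - 12*k - 16) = k*(k + 2)*(k^2 - 2*k - 8) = k*(k + 2)^2*(k - 4)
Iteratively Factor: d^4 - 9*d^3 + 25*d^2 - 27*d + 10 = (d - 1)*(d^3 - 8*d^2 + 17*d - 10) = (d - 1)^2*(d^2 - 7*d + 10) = (d - 5)*(d - 1)^2*(d - 2)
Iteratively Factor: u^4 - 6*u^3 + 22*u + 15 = (u + 1)*(u^3 - 7*u^2 + 7*u + 15) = (u - 5)*(u + 1)*(u^2 - 2*u - 3) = (u - 5)*(u + 1)^2*(u - 3)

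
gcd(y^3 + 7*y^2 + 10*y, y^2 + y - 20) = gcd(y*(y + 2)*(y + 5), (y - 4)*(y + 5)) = y + 5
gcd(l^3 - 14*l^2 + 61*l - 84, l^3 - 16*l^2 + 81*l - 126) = l^2 - 10*l + 21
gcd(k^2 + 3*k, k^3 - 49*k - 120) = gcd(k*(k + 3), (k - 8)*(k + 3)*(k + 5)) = k + 3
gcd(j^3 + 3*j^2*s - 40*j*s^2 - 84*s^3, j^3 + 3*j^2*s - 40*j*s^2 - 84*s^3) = -j^3 - 3*j^2*s + 40*j*s^2 + 84*s^3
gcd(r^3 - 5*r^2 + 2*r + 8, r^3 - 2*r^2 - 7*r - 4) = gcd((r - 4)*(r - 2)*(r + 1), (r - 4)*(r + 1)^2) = r^2 - 3*r - 4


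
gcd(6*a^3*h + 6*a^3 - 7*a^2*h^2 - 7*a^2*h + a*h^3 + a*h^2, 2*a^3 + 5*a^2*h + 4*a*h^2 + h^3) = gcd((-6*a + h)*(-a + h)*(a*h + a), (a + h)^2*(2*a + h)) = 1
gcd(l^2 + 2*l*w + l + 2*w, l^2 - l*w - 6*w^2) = l + 2*w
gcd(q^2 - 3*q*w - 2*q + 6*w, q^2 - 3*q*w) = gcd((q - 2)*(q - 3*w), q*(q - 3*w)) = q - 3*w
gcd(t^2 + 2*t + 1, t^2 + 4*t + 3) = t + 1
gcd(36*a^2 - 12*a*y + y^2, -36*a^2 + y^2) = -6*a + y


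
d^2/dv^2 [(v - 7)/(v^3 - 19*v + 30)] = 2*((v - 7)*(3*v^2 - 19)^2 + (-3*v^2 - 3*v*(v - 7) + 19)*(v^3 - 19*v + 30))/(v^3 - 19*v + 30)^3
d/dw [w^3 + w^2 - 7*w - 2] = 3*w^2 + 2*w - 7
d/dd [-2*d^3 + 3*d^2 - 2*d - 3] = -6*d^2 + 6*d - 2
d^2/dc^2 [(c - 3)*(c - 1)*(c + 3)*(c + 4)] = 12*c^2 + 18*c - 26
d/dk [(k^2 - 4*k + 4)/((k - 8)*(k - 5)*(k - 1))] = (-k^4 + 8*k^3 - 15*k^2 + 32*k - 52)/(k^6 - 28*k^5 + 302*k^4 - 1564*k^3 + 3929*k^2 - 4240*k + 1600)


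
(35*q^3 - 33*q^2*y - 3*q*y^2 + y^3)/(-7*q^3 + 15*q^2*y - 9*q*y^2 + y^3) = (5*q + y)/(-q + y)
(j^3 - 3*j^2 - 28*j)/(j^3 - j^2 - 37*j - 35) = j*(j + 4)/(j^2 + 6*j + 5)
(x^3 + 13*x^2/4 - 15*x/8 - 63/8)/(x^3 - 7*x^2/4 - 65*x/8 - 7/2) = (2*x^2 + 3*x - 9)/(2*x^2 - 7*x - 4)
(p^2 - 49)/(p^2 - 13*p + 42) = (p + 7)/(p - 6)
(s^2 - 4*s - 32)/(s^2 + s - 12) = (s - 8)/(s - 3)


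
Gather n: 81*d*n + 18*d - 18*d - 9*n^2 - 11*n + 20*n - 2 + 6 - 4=-9*n^2 + n*(81*d + 9)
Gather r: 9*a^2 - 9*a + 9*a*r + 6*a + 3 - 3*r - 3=9*a^2 - 3*a + r*(9*a - 3)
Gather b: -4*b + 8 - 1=7 - 4*b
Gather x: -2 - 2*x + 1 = -2*x - 1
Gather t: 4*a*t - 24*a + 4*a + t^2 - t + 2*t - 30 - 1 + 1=-20*a + t^2 + t*(4*a + 1) - 30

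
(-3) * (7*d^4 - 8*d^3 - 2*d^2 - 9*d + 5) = -21*d^4 + 24*d^3 + 6*d^2 + 27*d - 15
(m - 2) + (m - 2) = 2*m - 4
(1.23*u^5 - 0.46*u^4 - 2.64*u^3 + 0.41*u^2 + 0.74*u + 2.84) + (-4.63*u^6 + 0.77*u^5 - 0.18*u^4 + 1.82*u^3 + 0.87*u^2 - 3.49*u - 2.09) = -4.63*u^6 + 2.0*u^5 - 0.64*u^4 - 0.82*u^3 + 1.28*u^2 - 2.75*u + 0.75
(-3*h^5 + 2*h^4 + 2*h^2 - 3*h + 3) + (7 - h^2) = -3*h^5 + 2*h^4 + h^2 - 3*h + 10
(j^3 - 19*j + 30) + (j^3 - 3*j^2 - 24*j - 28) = 2*j^3 - 3*j^2 - 43*j + 2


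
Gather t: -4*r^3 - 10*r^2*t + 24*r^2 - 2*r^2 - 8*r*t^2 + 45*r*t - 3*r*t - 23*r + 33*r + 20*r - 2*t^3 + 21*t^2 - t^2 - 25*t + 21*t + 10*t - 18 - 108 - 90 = -4*r^3 + 22*r^2 + 30*r - 2*t^3 + t^2*(20 - 8*r) + t*(-10*r^2 + 42*r + 6) - 216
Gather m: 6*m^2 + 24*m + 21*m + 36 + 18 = 6*m^2 + 45*m + 54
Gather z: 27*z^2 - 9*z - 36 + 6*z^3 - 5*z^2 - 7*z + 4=6*z^3 + 22*z^2 - 16*z - 32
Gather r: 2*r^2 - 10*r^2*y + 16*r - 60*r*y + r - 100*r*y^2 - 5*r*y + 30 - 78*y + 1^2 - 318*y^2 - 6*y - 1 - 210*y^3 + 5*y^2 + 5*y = r^2*(2 - 10*y) + r*(-100*y^2 - 65*y + 17) - 210*y^3 - 313*y^2 - 79*y + 30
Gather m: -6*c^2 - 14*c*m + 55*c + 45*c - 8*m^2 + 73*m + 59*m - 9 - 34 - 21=-6*c^2 + 100*c - 8*m^2 + m*(132 - 14*c) - 64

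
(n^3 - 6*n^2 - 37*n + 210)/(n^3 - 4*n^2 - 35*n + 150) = (n - 7)/(n - 5)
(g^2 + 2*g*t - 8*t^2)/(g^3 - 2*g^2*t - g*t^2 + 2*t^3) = (-g - 4*t)/(-g^2 + t^2)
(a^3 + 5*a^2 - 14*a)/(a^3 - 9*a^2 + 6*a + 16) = a*(a + 7)/(a^2 - 7*a - 8)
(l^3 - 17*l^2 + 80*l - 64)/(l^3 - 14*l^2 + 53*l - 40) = (l - 8)/(l - 5)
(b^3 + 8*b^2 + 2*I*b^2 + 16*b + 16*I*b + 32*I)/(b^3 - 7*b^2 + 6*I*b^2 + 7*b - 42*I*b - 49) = (b^3 + b^2*(8 + 2*I) + b*(16 + 16*I) + 32*I)/(b^3 + b^2*(-7 + 6*I) + b*(7 - 42*I) - 49)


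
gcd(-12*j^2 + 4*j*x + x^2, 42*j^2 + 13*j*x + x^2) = 6*j + x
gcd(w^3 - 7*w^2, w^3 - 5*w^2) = w^2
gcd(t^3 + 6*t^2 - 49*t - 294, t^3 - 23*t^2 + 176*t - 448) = t - 7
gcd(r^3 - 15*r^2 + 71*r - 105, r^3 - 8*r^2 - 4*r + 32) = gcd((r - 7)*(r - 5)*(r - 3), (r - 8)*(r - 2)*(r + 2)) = 1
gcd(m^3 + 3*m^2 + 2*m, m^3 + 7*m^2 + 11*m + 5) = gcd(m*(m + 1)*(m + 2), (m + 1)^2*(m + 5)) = m + 1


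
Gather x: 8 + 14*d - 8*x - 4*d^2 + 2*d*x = -4*d^2 + 14*d + x*(2*d - 8) + 8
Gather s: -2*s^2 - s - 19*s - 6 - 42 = -2*s^2 - 20*s - 48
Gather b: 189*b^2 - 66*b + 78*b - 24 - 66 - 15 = 189*b^2 + 12*b - 105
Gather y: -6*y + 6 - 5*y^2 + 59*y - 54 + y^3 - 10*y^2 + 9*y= y^3 - 15*y^2 + 62*y - 48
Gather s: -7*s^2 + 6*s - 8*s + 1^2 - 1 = -7*s^2 - 2*s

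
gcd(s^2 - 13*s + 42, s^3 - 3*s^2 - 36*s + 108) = s - 6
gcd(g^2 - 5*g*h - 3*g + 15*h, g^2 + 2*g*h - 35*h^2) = g - 5*h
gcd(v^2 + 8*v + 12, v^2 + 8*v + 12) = v^2 + 8*v + 12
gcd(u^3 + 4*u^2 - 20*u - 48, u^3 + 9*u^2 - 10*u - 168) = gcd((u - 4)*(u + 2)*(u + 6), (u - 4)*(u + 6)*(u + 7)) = u^2 + 2*u - 24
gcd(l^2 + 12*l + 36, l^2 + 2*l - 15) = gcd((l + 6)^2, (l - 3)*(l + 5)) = 1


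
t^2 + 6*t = t*(t + 6)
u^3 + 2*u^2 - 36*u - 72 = (u - 6)*(u + 2)*(u + 6)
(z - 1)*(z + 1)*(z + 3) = z^3 + 3*z^2 - z - 3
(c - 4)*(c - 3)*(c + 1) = c^3 - 6*c^2 + 5*c + 12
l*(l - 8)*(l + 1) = l^3 - 7*l^2 - 8*l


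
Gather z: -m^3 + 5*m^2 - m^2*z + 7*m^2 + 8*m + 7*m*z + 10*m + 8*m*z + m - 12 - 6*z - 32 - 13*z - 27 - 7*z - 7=-m^3 + 12*m^2 + 19*m + z*(-m^2 + 15*m - 26) - 78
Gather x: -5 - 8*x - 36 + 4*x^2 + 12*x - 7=4*x^2 + 4*x - 48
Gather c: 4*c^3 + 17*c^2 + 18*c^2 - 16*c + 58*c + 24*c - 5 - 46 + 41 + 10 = 4*c^3 + 35*c^2 + 66*c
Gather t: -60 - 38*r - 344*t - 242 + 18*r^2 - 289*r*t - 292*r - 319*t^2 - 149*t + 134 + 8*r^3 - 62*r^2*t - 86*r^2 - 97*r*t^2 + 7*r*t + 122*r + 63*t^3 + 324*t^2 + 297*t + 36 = 8*r^3 - 68*r^2 - 208*r + 63*t^3 + t^2*(5 - 97*r) + t*(-62*r^2 - 282*r - 196) - 132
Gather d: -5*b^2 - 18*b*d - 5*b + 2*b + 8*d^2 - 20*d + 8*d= -5*b^2 - 3*b + 8*d^2 + d*(-18*b - 12)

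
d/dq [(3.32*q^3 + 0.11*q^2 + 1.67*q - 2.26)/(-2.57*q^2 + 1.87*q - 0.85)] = (-8.5324*q^4 + 12.4168*q^3 - 3.9684*q^2 - 11.8034*q + 2.8067)/(6.6049*q^4 - 9.6118*q^3 + 7.8659*q^2 - 3.179*q + 0.7225)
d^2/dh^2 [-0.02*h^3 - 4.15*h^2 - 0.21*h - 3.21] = -0.12*h - 8.3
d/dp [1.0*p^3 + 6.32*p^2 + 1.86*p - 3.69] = 3.0*p^2 + 12.64*p + 1.86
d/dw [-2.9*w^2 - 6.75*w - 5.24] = -5.8*w - 6.75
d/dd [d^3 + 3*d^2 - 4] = 3*d*(d + 2)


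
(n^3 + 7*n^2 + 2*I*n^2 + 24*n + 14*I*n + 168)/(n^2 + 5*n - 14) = (n^2 + 2*I*n + 24)/(n - 2)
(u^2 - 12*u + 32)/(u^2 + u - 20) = (u - 8)/(u + 5)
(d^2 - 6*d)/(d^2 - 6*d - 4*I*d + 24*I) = d/(d - 4*I)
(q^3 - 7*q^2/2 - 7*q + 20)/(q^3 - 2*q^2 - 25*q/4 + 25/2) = 2*(q - 4)/(2*q - 5)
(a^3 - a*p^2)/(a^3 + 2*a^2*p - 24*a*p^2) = (a^2 - p^2)/(a^2 + 2*a*p - 24*p^2)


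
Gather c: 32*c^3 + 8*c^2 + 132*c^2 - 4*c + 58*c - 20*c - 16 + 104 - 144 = 32*c^3 + 140*c^2 + 34*c - 56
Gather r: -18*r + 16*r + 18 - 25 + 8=1 - 2*r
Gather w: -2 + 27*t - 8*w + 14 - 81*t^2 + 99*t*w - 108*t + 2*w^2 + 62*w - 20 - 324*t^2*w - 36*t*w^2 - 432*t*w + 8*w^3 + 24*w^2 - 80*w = -81*t^2 - 81*t + 8*w^3 + w^2*(26 - 36*t) + w*(-324*t^2 - 333*t - 26) - 8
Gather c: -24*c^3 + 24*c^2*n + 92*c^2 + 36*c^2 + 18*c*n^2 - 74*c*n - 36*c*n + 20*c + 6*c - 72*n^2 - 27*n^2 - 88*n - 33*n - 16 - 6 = -24*c^3 + c^2*(24*n + 128) + c*(18*n^2 - 110*n + 26) - 99*n^2 - 121*n - 22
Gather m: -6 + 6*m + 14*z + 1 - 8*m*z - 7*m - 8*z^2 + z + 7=m*(-8*z - 1) - 8*z^2 + 15*z + 2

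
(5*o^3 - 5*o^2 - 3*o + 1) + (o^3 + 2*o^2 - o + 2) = 6*o^3 - 3*o^2 - 4*o + 3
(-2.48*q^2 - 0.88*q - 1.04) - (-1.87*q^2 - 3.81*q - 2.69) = -0.61*q^2 + 2.93*q + 1.65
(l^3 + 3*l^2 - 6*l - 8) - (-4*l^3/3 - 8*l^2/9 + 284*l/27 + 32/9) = 7*l^3/3 + 35*l^2/9 - 446*l/27 - 104/9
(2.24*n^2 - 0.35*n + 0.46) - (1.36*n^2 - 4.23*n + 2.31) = 0.88*n^2 + 3.88*n - 1.85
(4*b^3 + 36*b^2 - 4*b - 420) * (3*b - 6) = 12*b^4 + 84*b^3 - 228*b^2 - 1236*b + 2520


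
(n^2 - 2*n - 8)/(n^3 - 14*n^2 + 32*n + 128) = (n - 4)/(n^2 - 16*n + 64)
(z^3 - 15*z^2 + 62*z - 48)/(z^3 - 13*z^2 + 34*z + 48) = (z - 1)/(z + 1)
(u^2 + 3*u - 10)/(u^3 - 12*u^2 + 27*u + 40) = (u^2 + 3*u - 10)/(u^3 - 12*u^2 + 27*u + 40)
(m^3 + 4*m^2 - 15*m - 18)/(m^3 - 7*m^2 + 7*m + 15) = (m + 6)/(m - 5)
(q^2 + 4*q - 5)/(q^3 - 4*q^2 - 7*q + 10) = (q + 5)/(q^2 - 3*q - 10)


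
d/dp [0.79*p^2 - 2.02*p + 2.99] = 1.58*p - 2.02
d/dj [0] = 0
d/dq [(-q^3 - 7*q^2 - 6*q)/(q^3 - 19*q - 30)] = (7*q^4 + 50*q^3 + 223*q^2 + 420*q + 180)/(q^6 - 38*q^4 - 60*q^3 + 361*q^2 + 1140*q + 900)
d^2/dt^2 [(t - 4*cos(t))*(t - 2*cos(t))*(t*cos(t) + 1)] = -t^3*cos(t) - 6*t^2*sin(t) + 12*t^2*cos(2*t) + 24*t*sin(2*t) + 6*t*cos(t) - 18*t*cos(3*t) - 12*sin(3*t) - 22*cos(2*t) - 4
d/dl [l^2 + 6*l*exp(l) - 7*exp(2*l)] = 6*l*exp(l) + 2*l - 14*exp(2*l) + 6*exp(l)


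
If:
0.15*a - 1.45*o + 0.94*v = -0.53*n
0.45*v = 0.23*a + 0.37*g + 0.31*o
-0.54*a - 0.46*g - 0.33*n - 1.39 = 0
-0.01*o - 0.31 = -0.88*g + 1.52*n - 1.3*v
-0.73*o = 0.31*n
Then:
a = -6.77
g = 3.88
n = 1.46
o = -0.62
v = -0.69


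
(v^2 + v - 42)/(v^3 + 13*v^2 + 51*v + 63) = (v - 6)/(v^2 + 6*v + 9)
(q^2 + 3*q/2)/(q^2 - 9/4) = 2*q/(2*q - 3)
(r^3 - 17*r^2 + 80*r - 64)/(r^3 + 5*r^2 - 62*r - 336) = (r^2 - 9*r + 8)/(r^2 + 13*r + 42)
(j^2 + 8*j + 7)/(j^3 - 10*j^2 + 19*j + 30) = (j + 7)/(j^2 - 11*j + 30)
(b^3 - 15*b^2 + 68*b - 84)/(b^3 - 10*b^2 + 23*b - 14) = (b - 6)/(b - 1)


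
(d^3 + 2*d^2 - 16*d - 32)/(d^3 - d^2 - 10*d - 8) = (d + 4)/(d + 1)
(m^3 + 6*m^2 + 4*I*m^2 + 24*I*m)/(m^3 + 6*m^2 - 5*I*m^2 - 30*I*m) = (m + 4*I)/(m - 5*I)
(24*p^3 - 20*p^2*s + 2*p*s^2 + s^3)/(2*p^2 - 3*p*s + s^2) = (12*p^2 - 4*p*s - s^2)/(p - s)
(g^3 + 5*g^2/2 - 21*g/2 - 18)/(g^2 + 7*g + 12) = (2*g^2 - 3*g - 9)/(2*(g + 3))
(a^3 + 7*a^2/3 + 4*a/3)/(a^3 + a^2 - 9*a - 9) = a*(3*a + 4)/(3*(a^2 - 9))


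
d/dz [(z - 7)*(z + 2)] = 2*z - 5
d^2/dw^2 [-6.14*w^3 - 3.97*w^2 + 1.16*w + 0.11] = -36.84*w - 7.94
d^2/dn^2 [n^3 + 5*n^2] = 6*n + 10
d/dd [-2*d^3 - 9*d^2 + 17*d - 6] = -6*d^2 - 18*d + 17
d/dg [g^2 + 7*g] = 2*g + 7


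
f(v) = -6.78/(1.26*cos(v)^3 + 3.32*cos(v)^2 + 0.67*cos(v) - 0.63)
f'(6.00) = 1.14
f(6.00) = -1.62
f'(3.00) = 3.86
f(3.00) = -9.19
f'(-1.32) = 290.89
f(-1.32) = 28.25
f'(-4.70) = -9.81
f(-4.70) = 10.63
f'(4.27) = -54.68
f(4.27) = 16.65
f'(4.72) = 12.52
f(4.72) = 10.85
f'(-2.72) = -19.44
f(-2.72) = -11.99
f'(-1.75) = -6.19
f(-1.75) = 10.41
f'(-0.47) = 2.41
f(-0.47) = -1.94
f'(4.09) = -524.28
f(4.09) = 47.78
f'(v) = -6.78*(3.78*sin(v)*cos(v)^2 + 6.64*sin(v)*cos(v) + 0.67*sin(v))/(1.26*cos(v)^3 + 3.32*cos(v)^2 + 0.67*cos(v) - 0.63)^2 = (25.6284*sin(v)^2 - 45.0192*cos(v) - 30.171)*sin(v)/(1.26*cos(v)^3 + 3.32*cos(v)^2 + 0.67*cos(v) - 0.63)^2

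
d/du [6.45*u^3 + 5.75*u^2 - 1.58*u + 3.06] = 19.35*u^2 + 11.5*u - 1.58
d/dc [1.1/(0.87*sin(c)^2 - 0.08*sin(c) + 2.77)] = (0.088 - 1.914*sin(c))*cos(c)/(0.87*sin(c)^2 - 0.08*sin(c) + 2.77)^2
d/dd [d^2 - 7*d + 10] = 2*d - 7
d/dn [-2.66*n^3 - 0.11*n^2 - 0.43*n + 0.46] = -7.98*n^2 - 0.22*n - 0.43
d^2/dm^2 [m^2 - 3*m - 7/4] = 2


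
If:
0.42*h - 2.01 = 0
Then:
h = 4.79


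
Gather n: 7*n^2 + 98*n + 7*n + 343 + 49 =7*n^2 + 105*n + 392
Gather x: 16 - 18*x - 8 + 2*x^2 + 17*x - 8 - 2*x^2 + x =0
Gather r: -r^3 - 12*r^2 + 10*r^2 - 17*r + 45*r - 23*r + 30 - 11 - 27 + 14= -r^3 - 2*r^2 + 5*r + 6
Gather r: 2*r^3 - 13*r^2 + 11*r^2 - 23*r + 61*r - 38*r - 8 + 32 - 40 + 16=2*r^3 - 2*r^2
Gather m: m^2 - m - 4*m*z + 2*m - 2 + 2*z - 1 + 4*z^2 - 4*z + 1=m^2 + m*(1 - 4*z) + 4*z^2 - 2*z - 2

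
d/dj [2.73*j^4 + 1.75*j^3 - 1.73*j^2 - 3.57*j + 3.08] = 10.92*j^3 + 5.25*j^2 - 3.46*j - 3.57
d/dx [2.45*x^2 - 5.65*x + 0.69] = 4.9*x - 5.65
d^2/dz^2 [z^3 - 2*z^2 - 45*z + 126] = 6*z - 4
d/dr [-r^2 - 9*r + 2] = -2*r - 9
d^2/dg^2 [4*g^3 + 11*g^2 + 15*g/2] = 24*g + 22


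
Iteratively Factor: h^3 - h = (h)*(h^2 - 1) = h*(h + 1)*(h - 1)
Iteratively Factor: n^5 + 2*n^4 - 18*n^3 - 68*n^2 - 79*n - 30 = (n - 5)*(n^4 + 7*n^3 + 17*n^2 + 17*n + 6) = (n - 5)*(n + 1)*(n^3 + 6*n^2 + 11*n + 6) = (n - 5)*(n + 1)*(n + 2)*(n^2 + 4*n + 3) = (n - 5)*(n + 1)*(n + 2)*(n + 3)*(n + 1)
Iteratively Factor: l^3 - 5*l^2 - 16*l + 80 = (l + 4)*(l^2 - 9*l + 20) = (l - 5)*(l + 4)*(l - 4)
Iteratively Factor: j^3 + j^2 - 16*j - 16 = (j - 4)*(j^2 + 5*j + 4) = (j - 4)*(j + 4)*(j + 1)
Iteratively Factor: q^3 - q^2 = (q)*(q^2 - q) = q*(q - 1)*(q)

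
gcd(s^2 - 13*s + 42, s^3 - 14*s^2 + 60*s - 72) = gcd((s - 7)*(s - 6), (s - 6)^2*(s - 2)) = s - 6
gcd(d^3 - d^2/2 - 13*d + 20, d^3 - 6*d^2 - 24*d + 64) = d^2 + 2*d - 8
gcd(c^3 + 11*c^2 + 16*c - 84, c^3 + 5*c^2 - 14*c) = c^2 + 5*c - 14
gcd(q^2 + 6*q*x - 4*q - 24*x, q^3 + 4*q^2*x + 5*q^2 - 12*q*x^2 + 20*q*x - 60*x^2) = q + 6*x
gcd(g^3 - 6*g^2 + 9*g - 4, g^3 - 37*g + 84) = g - 4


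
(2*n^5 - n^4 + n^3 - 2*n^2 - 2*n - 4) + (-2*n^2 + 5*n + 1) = 2*n^5 - n^4 + n^3 - 4*n^2 + 3*n - 3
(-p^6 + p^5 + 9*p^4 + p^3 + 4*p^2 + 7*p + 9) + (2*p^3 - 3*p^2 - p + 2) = -p^6 + p^5 + 9*p^4 + 3*p^3 + p^2 + 6*p + 11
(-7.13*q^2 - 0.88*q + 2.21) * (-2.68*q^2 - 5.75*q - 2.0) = 19.1084*q^4 + 43.3559*q^3 + 13.3972*q^2 - 10.9475*q - 4.42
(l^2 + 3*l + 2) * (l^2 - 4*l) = l^4 - l^3 - 10*l^2 - 8*l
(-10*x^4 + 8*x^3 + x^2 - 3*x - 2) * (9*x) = -90*x^5 + 72*x^4 + 9*x^3 - 27*x^2 - 18*x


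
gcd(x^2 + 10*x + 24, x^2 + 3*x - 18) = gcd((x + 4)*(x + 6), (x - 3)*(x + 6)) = x + 6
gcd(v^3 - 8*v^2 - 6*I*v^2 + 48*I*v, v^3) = v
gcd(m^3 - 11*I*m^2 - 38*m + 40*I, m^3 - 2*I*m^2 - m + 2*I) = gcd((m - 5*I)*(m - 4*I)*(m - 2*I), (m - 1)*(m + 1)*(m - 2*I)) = m - 2*I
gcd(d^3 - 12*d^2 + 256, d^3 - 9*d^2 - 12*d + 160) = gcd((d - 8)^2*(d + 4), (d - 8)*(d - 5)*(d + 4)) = d^2 - 4*d - 32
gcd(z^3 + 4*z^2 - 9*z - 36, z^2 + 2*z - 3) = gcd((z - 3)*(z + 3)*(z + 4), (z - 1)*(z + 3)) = z + 3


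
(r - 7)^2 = r^2 - 14*r + 49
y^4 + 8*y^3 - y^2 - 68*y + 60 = (y - 2)*(y - 1)*(y + 5)*(y + 6)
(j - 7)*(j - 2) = j^2 - 9*j + 14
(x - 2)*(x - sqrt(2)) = x^2 - 2*x - sqrt(2)*x + 2*sqrt(2)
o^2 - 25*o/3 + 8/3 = (o - 8)*(o - 1/3)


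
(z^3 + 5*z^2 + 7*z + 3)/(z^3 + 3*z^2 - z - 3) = (z + 1)/(z - 1)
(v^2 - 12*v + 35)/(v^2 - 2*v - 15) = (v - 7)/(v + 3)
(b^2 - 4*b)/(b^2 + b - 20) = b/(b + 5)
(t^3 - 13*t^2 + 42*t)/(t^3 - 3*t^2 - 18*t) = (t - 7)/(t + 3)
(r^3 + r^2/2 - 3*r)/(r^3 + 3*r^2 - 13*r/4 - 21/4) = 2*r*(r + 2)/(2*r^2 + 9*r + 7)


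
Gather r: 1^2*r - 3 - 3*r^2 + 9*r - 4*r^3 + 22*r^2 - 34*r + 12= -4*r^3 + 19*r^2 - 24*r + 9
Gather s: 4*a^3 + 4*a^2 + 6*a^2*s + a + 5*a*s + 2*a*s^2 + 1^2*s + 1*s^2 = 4*a^3 + 4*a^2 + a + s^2*(2*a + 1) + s*(6*a^2 + 5*a + 1)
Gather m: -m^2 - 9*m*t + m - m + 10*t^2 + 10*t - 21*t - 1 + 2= -m^2 - 9*m*t + 10*t^2 - 11*t + 1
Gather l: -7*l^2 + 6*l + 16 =-7*l^2 + 6*l + 16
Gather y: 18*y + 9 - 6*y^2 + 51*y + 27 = -6*y^2 + 69*y + 36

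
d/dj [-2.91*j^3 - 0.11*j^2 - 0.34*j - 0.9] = -8.73*j^2 - 0.22*j - 0.34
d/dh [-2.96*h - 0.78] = -2.96000000000000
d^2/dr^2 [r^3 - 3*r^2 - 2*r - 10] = 6*r - 6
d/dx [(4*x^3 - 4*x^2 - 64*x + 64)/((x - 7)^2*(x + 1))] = 24*(-2*x^3 + 3*x^2 - 3*x + 32)/(x^5 - 19*x^4 + 106*x^3 - 70*x^2 - 539*x - 343)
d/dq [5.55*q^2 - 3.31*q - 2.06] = 11.1*q - 3.31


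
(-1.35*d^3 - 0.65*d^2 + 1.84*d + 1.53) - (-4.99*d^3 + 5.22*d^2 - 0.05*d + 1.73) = 3.64*d^3 - 5.87*d^2 + 1.89*d - 0.2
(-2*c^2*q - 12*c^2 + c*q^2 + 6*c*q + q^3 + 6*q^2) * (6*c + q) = -12*c^3*q - 72*c^3 + 4*c^2*q^2 + 24*c^2*q + 7*c*q^3 + 42*c*q^2 + q^4 + 6*q^3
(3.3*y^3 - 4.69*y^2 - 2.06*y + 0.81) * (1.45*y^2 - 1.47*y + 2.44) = 4.785*y^5 - 11.6515*y^4 + 11.9593*y^3 - 7.2409*y^2 - 6.2171*y + 1.9764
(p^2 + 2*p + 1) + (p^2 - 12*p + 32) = 2*p^2 - 10*p + 33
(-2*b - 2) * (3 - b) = 2*b^2 - 4*b - 6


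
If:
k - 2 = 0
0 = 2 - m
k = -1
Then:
No Solution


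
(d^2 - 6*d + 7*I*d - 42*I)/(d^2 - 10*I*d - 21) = (d^2 + d*(-6 + 7*I) - 42*I)/(d^2 - 10*I*d - 21)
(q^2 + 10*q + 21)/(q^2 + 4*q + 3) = (q + 7)/(q + 1)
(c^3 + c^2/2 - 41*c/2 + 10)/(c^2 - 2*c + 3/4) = 2*(c^2 + c - 20)/(2*c - 3)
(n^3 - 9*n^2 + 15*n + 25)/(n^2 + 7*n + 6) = (n^2 - 10*n + 25)/(n + 6)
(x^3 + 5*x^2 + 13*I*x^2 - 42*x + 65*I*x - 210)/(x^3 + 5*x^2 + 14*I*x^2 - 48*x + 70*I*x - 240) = (x + 7*I)/(x + 8*I)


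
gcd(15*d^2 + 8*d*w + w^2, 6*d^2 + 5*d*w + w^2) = 3*d + w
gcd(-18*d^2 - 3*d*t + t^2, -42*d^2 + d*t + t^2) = -6*d + t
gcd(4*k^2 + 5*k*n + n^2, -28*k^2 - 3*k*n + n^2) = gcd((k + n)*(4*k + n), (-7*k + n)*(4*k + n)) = 4*k + n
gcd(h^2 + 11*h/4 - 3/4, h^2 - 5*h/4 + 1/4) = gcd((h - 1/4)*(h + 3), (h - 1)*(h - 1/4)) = h - 1/4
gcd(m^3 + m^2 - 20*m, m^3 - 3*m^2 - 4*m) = m^2 - 4*m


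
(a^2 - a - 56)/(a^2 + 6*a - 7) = (a - 8)/(a - 1)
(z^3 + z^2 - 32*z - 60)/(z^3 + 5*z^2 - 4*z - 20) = (z - 6)/(z - 2)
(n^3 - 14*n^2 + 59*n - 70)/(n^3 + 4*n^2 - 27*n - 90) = (n^2 - 9*n + 14)/(n^2 + 9*n + 18)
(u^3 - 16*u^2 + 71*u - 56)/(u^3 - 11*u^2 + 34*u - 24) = (u^2 - 15*u + 56)/(u^2 - 10*u + 24)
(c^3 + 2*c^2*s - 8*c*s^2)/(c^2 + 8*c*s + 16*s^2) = c*(c - 2*s)/(c + 4*s)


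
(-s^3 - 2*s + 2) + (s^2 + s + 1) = -s^3 + s^2 - s + 3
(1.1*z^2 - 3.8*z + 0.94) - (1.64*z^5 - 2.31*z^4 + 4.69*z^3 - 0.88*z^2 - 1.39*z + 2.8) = -1.64*z^5 + 2.31*z^4 - 4.69*z^3 + 1.98*z^2 - 2.41*z - 1.86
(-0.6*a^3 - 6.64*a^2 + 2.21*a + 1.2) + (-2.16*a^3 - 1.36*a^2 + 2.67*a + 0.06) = -2.76*a^3 - 8.0*a^2 + 4.88*a + 1.26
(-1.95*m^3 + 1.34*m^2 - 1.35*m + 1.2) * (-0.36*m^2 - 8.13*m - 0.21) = 0.702*m^5 + 15.3711*m^4 - 9.9987*m^3 + 10.2621*m^2 - 9.4725*m - 0.252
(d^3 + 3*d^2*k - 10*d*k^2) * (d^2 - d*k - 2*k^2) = d^5 + 2*d^4*k - 15*d^3*k^2 + 4*d^2*k^3 + 20*d*k^4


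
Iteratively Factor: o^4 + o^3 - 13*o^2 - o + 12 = (o - 3)*(o^3 + 4*o^2 - o - 4) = (o - 3)*(o + 1)*(o^2 + 3*o - 4) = (o - 3)*(o + 1)*(o + 4)*(o - 1)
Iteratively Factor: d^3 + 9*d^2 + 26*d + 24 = (d + 4)*(d^2 + 5*d + 6) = (d + 2)*(d + 4)*(d + 3)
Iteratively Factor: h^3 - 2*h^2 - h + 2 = (h - 2)*(h^2 - 1) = (h - 2)*(h + 1)*(h - 1)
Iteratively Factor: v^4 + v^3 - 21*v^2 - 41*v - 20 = (v + 4)*(v^3 - 3*v^2 - 9*v - 5) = (v + 1)*(v + 4)*(v^2 - 4*v - 5) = (v + 1)^2*(v + 4)*(v - 5)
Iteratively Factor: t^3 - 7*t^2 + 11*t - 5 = (t - 1)*(t^2 - 6*t + 5) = (t - 5)*(t - 1)*(t - 1)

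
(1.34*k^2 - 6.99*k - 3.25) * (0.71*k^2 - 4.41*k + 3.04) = 0.9514*k^4 - 10.8723*k^3 + 32.592*k^2 - 6.9171*k - 9.88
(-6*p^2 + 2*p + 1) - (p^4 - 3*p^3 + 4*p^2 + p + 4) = -p^4 + 3*p^3 - 10*p^2 + p - 3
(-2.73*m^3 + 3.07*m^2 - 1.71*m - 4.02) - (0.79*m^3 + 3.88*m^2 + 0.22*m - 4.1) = -3.52*m^3 - 0.81*m^2 - 1.93*m + 0.0800000000000001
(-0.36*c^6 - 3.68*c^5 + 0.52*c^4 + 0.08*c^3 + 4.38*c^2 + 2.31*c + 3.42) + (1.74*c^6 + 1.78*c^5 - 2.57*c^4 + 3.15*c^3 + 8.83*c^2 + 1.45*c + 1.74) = 1.38*c^6 - 1.9*c^5 - 2.05*c^4 + 3.23*c^3 + 13.21*c^2 + 3.76*c + 5.16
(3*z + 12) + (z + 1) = 4*z + 13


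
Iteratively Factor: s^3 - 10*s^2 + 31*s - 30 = (s - 5)*(s^2 - 5*s + 6) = (s - 5)*(s - 2)*(s - 3)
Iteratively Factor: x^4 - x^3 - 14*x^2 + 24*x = (x - 3)*(x^3 + 2*x^2 - 8*x) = (x - 3)*(x - 2)*(x^2 + 4*x) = (x - 3)*(x - 2)*(x + 4)*(x)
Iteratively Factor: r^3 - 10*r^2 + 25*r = (r - 5)*(r^2 - 5*r) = (r - 5)^2*(r)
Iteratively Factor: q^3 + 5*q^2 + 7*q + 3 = (q + 1)*(q^2 + 4*q + 3) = (q + 1)*(q + 3)*(q + 1)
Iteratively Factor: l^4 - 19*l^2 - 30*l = (l + 3)*(l^3 - 3*l^2 - 10*l) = (l + 2)*(l + 3)*(l^2 - 5*l) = l*(l + 2)*(l + 3)*(l - 5)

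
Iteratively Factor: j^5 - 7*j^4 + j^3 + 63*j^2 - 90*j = (j + 3)*(j^4 - 10*j^3 + 31*j^2 - 30*j) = j*(j + 3)*(j^3 - 10*j^2 + 31*j - 30) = j*(j - 3)*(j + 3)*(j^2 - 7*j + 10) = j*(j - 3)*(j - 2)*(j + 3)*(j - 5)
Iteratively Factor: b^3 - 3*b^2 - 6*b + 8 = (b - 1)*(b^2 - 2*b - 8) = (b - 4)*(b - 1)*(b + 2)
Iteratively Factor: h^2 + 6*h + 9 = (h + 3)*(h + 3)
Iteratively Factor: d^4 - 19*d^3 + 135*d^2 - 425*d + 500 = (d - 4)*(d^3 - 15*d^2 + 75*d - 125) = (d - 5)*(d - 4)*(d^2 - 10*d + 25) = (d - 5)^2*(d - 4)*(d - 5)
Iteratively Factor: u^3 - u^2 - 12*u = (u + 3)*(u^2 - 4*u) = (u - 4)*(u + 3)*(u)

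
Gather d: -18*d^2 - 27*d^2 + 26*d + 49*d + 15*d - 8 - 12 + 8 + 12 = -45*d^2 + 90*d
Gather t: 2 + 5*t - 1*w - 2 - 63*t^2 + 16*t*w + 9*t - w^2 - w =-63*t^2 + t*(16*w + 14) - w^2 - 2*w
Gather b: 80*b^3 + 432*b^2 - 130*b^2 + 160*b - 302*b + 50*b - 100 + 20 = 80*b^3 + 302*b^2 - 92*b - 80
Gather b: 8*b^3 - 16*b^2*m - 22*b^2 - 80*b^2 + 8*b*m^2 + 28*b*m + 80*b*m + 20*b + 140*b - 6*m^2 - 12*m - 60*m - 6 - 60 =8*b^3 + b^2*(-16*m - 102) + b*(8*m^2 + 108*m + 160) - 6*m^2 - 72*m - 66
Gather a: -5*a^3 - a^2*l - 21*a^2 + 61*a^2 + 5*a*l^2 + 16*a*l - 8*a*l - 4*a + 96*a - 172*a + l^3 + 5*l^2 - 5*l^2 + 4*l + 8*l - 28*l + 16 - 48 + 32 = -5*a^3 + a^2*(40 - l) + a*(5*l^2 + 8*l - 80) + l^3 - 16*l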